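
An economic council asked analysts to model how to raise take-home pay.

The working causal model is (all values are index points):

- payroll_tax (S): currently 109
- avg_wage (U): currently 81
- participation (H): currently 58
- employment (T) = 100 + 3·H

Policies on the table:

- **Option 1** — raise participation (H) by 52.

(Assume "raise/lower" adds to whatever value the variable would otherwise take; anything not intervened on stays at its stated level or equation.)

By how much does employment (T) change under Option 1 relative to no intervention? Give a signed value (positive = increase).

156

Baseline:
  H = 58
  T = 100 + 3·58 = 274
Option 1 (H + 52):
  H = 58 + 52 = 110
  T = 100 + 3·110 = 430
Change in T: 430 − 274 = 156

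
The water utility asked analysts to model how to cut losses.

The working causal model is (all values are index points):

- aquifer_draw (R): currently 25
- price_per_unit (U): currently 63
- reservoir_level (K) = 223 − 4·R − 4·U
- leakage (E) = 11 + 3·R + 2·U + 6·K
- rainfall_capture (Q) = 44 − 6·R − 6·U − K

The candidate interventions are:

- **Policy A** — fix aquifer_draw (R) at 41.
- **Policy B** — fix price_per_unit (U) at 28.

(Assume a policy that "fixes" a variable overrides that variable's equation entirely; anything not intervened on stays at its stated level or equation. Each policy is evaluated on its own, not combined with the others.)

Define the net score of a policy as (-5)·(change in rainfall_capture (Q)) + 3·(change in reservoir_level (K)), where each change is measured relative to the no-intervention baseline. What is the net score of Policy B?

70

Baseline:
  R = 25
  U = 63
  K = 223 − 4·25 − 4·63 = -129
  Q = 44 − 6·25 − 6·63 − (-129) = -355
Policy B (U := 28):
  R = 25
  U = 28
  K = 223 − 4·25 − 4·28 = 11
  Q = 44 − 6·25 − 6·28 − 11 = -285
ΔQ = -285 − (-355) = 70; ΔK = 11 − (-129) = 140
Score = (-5)·70 + 3·140 = 70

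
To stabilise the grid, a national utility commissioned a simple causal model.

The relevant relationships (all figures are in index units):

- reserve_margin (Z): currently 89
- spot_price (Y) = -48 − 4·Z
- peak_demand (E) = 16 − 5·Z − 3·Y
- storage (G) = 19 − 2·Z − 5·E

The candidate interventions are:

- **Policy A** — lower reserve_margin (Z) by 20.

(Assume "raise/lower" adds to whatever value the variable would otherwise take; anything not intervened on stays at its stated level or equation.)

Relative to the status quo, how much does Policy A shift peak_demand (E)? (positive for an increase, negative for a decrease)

Baseline:
  Z = 89
  Y = -48 − 4·89 = -404
  E = 16 − 5·89 − 3·(-404) = 783
Policy A (Z − 20):
  Z = 89 − 20 = 69
  Y = -48 − 4·69 = -324
  E = 16 − 5·69 − 3·(-324) = 643
Change in E: 643 − 783 = -140

-140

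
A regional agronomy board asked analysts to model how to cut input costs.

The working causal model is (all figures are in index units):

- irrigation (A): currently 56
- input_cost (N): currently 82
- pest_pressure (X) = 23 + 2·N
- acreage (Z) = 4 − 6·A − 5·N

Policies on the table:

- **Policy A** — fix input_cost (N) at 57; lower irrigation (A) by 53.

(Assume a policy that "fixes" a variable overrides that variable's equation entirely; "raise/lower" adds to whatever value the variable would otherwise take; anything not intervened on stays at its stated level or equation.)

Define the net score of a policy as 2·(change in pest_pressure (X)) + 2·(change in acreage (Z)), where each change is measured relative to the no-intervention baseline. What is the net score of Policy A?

786

Baseline:
  A = 56
  N = 82
  X = 23 + 2·82 = 187
  Z = 4 − 6·56 − 5·82 = -742
Policy A (N := 57, A − 53):
  A = 56 − 53 = 3
  N = 57
  X = 23 + 2·57 = 137
  Z = 4 − 6·3 − 5·57 = -299
ΔX = 137 − 187 = -50; ΔZ = -299 − (-742) = 443
Score = 2·(-50) + 2·443 = 786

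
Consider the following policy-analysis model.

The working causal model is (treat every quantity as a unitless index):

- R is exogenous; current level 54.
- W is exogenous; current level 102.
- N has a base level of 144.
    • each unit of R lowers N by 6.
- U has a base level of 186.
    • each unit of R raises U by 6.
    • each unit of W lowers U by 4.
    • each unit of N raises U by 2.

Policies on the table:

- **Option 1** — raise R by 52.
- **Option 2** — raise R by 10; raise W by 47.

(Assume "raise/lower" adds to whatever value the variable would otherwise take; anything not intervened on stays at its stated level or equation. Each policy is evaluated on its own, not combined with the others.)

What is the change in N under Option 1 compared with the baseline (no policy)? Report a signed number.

Baseline:
  R = 54
  N = 144 − 6·54 = -180
Option 1 (R + 52):
  R = 54 + 52 = 106
  N = 144 − 6·106 = -492
Change in N: -492 − (-180) = -312

-312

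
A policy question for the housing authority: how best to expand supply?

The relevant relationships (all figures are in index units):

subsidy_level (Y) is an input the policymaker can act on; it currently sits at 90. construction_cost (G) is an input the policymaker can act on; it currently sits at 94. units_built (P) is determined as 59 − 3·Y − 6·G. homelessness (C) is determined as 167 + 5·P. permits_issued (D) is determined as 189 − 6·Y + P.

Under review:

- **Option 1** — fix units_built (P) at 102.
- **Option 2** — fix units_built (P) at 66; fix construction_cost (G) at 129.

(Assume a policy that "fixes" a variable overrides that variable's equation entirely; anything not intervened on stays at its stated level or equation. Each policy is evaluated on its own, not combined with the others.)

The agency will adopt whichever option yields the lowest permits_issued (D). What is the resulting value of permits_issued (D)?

-285

Option 1 (P := 102):
  Y = 90
  G = 94
  P = 102
  D = 189 − 6·90 + 102 = -249
Option 2 (P := 66, G := 129):
  Y = 90
  G = 129
  P = 66
  D = 189 − 6·90 + 66 = -285
Comparing — Option 1: D=-249, Option 2: D=-285. Lowest is -285 (Option 2).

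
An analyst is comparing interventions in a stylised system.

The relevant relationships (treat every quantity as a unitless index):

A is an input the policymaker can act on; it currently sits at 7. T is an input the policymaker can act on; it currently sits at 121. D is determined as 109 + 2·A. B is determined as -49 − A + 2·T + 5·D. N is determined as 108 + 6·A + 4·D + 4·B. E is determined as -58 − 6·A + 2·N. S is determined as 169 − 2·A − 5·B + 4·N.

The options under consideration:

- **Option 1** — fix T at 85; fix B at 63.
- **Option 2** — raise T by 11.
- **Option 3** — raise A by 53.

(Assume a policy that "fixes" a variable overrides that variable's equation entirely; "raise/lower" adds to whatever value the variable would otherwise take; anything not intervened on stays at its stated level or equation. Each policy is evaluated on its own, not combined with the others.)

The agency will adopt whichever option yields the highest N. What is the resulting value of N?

6496

Option 1 (T := 85, B := 63):
  A = 7
  T = 85
  D = 109 + 2·7 = 123
  B = 63
  N = 108 + 6·7 + 4·123 + 4·63 = 894
Option 2 (T + 11):
  A = 7
  T = 121 + 11 = 132
  D = 109 + 2·7 = 123
  B = -49 − 7 + 2·132 + 5·123 = 823
  N = 108 + 6·7 + 4·123 + 4·823 = 3934
Option 3 (A + 53):
  A = 7 + 53 = 60
  T = 121
  D = 109 + 2·60 = 229
  B = -49 − 60 + 2·121 + 5·229 = 1278
  N = 108 + 6·60 + 4·229 + 4·1278 = 6496
Comparing — Option 1: N=894, Option 2: N=3934, Option 3: N=6496. Highest is 6496 (Option 3).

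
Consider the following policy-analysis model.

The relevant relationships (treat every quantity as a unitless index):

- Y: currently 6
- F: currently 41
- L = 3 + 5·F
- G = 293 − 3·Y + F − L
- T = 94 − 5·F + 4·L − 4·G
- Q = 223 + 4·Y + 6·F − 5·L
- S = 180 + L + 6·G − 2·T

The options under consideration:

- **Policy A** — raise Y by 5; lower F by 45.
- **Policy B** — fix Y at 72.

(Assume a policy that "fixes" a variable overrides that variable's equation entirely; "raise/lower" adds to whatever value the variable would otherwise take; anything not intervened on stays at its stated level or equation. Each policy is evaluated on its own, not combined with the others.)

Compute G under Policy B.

Policy B (Y := 72):
  Y = 72
  F = 41
  L = 3 + 5·41 = 208
  G = 293 − 3·72 + 41 − 208 = -90

-90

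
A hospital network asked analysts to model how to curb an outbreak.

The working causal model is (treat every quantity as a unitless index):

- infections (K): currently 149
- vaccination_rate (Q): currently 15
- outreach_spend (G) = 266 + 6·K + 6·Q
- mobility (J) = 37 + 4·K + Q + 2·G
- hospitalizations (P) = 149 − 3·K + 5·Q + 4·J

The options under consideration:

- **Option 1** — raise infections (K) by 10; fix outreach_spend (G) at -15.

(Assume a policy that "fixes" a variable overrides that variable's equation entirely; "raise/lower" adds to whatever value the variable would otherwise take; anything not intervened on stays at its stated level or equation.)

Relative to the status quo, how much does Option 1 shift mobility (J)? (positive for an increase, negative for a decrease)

Baseline:
  K = 149
  Q = 15
  G = 266 + 6·149 + 6·15 = 1250
  J = 37 + 4·149 + 15 + 2·1250 = 3148
Option 1 (K + 10, G := -15):
  K = 149 + 10 = 159
  Q = 15
  G = -15
  J = 37 + 4·159 + 15 + 2·(-15) = 658
Change in J: 658 − 3148 = -2490

-2490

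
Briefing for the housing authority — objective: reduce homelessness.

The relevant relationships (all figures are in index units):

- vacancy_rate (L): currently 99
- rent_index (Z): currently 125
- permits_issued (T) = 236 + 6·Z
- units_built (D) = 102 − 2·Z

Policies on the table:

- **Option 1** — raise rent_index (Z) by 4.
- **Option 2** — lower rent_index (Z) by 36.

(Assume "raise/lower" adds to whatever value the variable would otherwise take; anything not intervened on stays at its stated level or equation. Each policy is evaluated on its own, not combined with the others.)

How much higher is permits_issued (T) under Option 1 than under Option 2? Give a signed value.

Option 1 (Z + 4):
  Z = 125 + 4 = 129
  T = 236 + 6·129 = 1010
Option 2 (Z − 36):
  Z = 125 − 36 = 89
  T = 236 + 6·89 = 770
T: 1010 − 770 = 240

240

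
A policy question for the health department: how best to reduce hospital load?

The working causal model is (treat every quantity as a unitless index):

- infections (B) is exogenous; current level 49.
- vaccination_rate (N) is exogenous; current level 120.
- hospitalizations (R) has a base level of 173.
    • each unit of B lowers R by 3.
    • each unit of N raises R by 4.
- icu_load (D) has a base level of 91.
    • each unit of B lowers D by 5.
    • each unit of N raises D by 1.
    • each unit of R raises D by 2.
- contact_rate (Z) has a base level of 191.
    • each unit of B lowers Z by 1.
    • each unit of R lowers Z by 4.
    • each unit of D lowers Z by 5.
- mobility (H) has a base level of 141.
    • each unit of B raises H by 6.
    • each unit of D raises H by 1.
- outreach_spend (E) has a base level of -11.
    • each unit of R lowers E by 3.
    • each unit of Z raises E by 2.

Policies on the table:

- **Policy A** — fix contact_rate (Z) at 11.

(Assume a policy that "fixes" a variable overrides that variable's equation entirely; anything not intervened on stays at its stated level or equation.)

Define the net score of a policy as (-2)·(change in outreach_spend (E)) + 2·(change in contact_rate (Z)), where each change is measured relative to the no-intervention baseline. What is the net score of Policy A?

-13566

Baseline:
  B = 49
  N = 120
  R = 173 − 3·49 + 4·120 = 506
  D = 91 − 5·49 + 120 + 2·506 = 978
  Z = 191 − 49 − 4·506 − 5·978 = -6772
  E = -11 − 3·506 + 2·(-6772) = -15073
Policy A (Z := 11):
  B = 49
  N = 120
  R = 173 − 3·49 + 4·120 = 506
  D = 91 − 5·49 + 120 + 2·506 = 978
  Z = 11
  E = -11 − 3·506 + 2·11 = -1507
ΔE = -1507 − (-15073) = 13566; ΔZ = 11 − (-6772) = 6783
Score = (-2)·13566 + 2·6783 = -13566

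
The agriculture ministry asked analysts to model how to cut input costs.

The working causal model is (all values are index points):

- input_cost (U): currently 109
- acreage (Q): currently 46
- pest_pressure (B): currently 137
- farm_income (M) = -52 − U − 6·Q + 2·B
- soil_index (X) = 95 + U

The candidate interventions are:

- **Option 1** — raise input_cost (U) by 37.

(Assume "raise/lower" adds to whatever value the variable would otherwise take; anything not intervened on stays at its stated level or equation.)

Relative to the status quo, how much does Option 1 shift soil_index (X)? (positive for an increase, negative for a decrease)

Baseline:
  U = 109
  X = 95 + 109 = 204
Option 1 (U + 37):
  U = 109 + 37 = 146
  X = 95 + 146 = 241
Change in X: 241 − 204 = 37

37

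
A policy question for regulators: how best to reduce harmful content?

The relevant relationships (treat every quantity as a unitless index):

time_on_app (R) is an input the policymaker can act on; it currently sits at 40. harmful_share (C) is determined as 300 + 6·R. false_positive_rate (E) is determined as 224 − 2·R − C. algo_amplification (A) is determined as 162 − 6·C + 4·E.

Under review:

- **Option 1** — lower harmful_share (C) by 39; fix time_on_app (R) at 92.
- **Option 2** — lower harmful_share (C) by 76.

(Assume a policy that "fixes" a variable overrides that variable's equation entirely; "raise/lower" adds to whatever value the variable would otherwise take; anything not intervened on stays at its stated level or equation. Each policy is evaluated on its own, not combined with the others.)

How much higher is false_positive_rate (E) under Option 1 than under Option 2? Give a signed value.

-453

Option 1 (C − 39, R := 92):
  R = 92
  C = 300 + 6·92 (−39 from intervention) = 813
  E = 224 − 2·92 − 813 = -773
Option 2 (C − 76):
  R = 40
  C = 300 + 6·40 (−76 from intervention) = 464
  E = 224 − 2·40 − 464 = -320
E: -773 − (-320) = -453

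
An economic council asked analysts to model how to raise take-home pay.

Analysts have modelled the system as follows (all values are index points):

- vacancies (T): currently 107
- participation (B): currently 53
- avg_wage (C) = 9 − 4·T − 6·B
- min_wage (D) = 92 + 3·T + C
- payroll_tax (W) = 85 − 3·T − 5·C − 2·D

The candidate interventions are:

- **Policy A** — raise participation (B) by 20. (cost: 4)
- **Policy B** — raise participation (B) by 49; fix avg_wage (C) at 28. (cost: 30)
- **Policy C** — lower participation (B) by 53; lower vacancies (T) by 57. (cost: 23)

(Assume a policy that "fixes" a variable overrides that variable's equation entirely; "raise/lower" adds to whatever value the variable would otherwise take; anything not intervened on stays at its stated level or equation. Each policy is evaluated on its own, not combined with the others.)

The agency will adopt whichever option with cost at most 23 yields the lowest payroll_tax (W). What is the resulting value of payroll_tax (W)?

Policy A (B + 20):
  T = 107
  B = 53 + 20 = 73
  C = 9 − 4·107 − 6·73 = -857
  D = 92 + 3·107 + (-857) = -444
  W = 85 − 3·107 − 5·(-857) − 2·(-444) = 4937
Policy C (B − 53, T − 57):
  T = 107 − 57 = 50
  B = 53 − 53 = 0
  C = 9 − 4·50 − 6·0 = -191
  D = 92 + 3·50 + (-191) = 51
  W = 85 − 3·50 − 5·(-191) − 2·51 = 788
Comparing — Policy A: W=4937, Policy C: W=788. Lowest is 788 (Policy C).

788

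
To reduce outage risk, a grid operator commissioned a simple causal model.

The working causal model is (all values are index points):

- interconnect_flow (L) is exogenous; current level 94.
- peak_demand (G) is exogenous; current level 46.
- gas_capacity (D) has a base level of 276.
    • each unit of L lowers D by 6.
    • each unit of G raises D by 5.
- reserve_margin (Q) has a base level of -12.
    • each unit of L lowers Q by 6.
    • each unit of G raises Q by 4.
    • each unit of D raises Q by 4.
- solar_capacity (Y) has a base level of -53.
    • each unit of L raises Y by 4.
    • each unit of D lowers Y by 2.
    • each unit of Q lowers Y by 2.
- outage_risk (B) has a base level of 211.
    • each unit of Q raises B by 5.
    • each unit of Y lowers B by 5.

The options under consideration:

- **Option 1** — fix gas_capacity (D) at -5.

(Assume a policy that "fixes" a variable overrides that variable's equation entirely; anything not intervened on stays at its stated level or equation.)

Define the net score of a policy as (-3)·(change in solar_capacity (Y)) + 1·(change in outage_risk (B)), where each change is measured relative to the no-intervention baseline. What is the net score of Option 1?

5300

Baseline:
  L = 94
  G = 46
  D = 276 − 6·94 + 5·46 = -58
  Q = -12 − 6·94 + 4·46 + 4·(-58) = -624
  Y = -53 + 4·94 − 2·(-58) − 2·(-624) = 1687
  B = 211 + 5·(-624) − 5·1687 = -11344
Option 1 (D := -5):
  L = 94
  G = 46
  D = -5
  Q = -12 − 6·94 + 4·46 + 4·(-5) = -412
  Y = -53 + 4·94 − 2·(-5) − 2·(-412) = 1157
  B = 211 + 5·(-412) − 5·1157 = -7634
ΔY = 1157 − 1687 = -530; ΔB = -7634 − (-11344) = 3710
Score = (-3)·(-530) + 1·3710 = 5300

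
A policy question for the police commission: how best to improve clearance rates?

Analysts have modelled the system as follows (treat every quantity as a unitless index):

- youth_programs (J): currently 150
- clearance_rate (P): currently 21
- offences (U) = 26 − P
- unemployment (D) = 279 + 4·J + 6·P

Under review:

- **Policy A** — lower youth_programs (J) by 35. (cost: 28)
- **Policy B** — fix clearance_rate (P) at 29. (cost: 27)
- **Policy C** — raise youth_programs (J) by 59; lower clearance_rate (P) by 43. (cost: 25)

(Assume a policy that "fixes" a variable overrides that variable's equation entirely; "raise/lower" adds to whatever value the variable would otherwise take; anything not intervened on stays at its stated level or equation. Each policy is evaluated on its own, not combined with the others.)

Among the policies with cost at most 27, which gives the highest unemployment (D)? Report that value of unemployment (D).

1053

Policy B (P := 29):
  J = 150
  P = 29
  D = 279 + 4·150 + 6·29 = 1053
Policy C (J + 59, P − 43):
  J = 150 + 59 = 209
  P = 21 − 43 = -22
  D = 279 + 4·209 + 6·(-22) = 983
Comparing — Policy B: D=1053, Policy C: D=983. Highest is 1053 (Policy B).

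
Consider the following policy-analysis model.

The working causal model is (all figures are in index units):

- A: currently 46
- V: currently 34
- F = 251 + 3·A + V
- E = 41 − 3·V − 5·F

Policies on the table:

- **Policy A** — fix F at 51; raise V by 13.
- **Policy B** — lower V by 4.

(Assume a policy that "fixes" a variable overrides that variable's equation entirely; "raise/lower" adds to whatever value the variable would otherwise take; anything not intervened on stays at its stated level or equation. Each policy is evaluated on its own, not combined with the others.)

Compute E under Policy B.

-2144

Policy B (V − 4):
  A = 46
  V = 34 − 4 = 30
  F = 251 + 3·46 + 30 = 419
  E = 41 − 3·30 − 5·419 = -2144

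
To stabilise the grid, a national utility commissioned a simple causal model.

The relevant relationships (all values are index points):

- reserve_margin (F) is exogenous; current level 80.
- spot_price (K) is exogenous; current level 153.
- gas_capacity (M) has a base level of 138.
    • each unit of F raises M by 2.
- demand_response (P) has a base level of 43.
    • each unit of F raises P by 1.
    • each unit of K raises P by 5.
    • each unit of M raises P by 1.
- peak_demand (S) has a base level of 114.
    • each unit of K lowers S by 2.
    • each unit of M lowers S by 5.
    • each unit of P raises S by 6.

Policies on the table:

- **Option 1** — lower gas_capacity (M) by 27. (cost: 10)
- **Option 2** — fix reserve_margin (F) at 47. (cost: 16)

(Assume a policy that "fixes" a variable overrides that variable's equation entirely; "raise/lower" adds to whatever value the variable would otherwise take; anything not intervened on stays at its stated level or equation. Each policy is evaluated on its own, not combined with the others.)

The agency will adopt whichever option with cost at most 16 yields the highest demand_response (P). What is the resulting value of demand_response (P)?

1159

Option 1 (M − 27):
  F = 80
  K = 153
  M = 138 + 2·80 (−27 from intervention) = 271
  P = 43 + 80 + 5·153 + 271 = 1159
Option 2 (F := 47):
  F = 47
  K = 153
  M = 138 + 2·47 = 232
  P = 43 + 47 + 5·153 + 232 = 1087
Comparing — Option 1: P=1159, Option 2: P=1087. Highest is 1159 (Option 1).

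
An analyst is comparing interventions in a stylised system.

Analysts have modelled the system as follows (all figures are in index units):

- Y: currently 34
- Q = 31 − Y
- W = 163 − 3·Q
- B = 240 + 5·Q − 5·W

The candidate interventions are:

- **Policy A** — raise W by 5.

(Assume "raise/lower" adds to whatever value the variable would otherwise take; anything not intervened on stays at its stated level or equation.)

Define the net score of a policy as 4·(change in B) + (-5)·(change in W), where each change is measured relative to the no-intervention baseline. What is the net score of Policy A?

-125

Baseline:
  Y = 34
  Q = 31 − 34 = -3
  W = 163 − 3·(-3) = 172
  B = 240 + 5·(-3) − 5·172 = -635
Policy A (W + 5):
  Y = 34
  Q = 31 − 34 = -3
  W = 163 − 3·(-3) (+5 from intervention) = 177
  B = 240 + 5·(-3) − 5·177 = -660
ΔB = -660 − (-635) = -25; ΔW = 177 − 172 = 5
Score = 4·(-25) + (-5)·5 = -125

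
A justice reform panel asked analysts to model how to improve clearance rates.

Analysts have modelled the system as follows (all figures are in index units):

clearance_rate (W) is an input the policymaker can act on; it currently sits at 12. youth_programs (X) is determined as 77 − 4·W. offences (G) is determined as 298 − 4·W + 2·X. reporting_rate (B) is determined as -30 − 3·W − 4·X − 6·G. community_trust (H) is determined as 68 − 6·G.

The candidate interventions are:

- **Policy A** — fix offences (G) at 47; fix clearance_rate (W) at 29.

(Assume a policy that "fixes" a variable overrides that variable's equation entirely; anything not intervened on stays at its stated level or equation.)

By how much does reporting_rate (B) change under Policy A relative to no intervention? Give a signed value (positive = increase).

Baseline:
  W = 12
  X = 77 − 4·12 = 29
  G = 298 − 4·12 + 2·29 = 308
  B = -30 − 3·12 − 4·29 − 6·308 = -2030
Policy A (G := 47, W := 29):
  W = 29
  X = 77 − 4·29 = -39
  G = 47
  B = -30 − 3·29 − 4·(-39) − 6·47 = -243
Change in B: -243 − (-2030) = 1787

1787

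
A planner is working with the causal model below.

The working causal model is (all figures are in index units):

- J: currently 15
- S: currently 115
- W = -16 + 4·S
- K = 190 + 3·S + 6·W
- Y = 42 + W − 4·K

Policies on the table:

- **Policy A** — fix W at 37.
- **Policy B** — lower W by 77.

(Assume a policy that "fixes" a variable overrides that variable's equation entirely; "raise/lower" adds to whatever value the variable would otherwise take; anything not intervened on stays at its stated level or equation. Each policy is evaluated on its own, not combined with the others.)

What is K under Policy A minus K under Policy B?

-1980

Policy A (W := 37):
  S = 115
  W = 37
  K = 190 + 3·115 + 6·37 = 757
Policy B (W − 77):
  S = 115
  W = -16 + 4·115 (−77 from intervention) = 367
  K = 190 + 3·115 + 6·367 = 2737
K: 757 − 2737 = -1980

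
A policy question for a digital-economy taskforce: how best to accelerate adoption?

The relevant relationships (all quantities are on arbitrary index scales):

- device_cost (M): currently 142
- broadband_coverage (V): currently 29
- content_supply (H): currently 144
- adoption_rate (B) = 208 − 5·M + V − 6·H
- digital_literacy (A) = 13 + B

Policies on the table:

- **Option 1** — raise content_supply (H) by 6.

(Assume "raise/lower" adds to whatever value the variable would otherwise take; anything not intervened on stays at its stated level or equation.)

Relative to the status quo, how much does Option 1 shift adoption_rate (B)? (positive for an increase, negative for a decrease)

Baseline:
  M = 142
  V = 29
  H = 144
  B = 208 − 5·142 + 29 − 6·144 = -1337
Option 1 (H + 6):
  M = 142
  V = 29
  H = 144 + 6 = 150
  B = 208 − 5·142 + 29 − 6·150 = -1373
Change in B: -1373 − (-1337) = -36

-36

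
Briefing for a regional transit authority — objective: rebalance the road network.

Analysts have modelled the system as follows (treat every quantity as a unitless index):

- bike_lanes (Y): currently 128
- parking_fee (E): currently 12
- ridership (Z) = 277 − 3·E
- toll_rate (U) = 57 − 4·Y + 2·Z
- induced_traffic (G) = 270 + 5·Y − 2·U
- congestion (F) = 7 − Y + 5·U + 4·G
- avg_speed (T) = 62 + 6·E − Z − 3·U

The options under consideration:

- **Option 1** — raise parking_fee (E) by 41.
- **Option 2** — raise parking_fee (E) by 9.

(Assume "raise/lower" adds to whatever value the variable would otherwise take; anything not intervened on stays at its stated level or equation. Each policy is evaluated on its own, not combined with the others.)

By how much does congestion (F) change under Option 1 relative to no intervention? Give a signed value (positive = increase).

Baseline:
  Y = 128
  E = 12
  Z = 277 − 3·12 = 241
  U = 57 − 4·128 + 2·241 = 27
  G = 270 + 5·128 − 2·27 = 856
  F = 7 − 128 + 5·27 + 4·856 = 3438
Option 1 (E + 41):
  Y = 128
  E = 12 + 41 = 53
  Z = 277 − 3·53 = 118
  U = 57 − 4·128 + 2·118 = -219
  G = 270 + 5·128 − 2·(-219) = 1348
  F = 7 − 128 + 5·(-219) + 4·1348 = 4176
Change in F: 4176 − 3438 = 738

738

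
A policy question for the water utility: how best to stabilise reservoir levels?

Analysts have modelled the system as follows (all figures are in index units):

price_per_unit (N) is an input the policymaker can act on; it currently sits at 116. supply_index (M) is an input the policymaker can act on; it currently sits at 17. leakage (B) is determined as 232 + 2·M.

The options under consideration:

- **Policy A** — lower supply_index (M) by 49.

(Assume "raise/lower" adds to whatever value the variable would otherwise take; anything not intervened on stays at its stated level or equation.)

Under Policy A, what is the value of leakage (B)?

Policy A (M − 49):
  M = 17 − 49 = -32
  B = 232 + 2·(-32) = 168

168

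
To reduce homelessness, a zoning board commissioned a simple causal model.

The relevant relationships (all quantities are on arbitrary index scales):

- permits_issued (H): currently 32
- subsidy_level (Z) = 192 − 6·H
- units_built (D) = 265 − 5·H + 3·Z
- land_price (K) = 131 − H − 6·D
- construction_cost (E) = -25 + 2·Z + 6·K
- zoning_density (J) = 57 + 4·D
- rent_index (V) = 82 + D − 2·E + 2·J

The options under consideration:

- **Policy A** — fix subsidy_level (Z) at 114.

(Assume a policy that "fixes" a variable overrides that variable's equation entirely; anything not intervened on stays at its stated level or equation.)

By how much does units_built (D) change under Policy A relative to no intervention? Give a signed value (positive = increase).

342

Baseline:
  H = 32
  Z = 192 − 6·32 = 0
  D = 265 − 5·32 + 3·0 = 105
Policy A (Z := 114):
  H = 32
  Z = 114
  D = 265 − 5·32 + 3·114 = 447
Change in D: 447 − 105 = 342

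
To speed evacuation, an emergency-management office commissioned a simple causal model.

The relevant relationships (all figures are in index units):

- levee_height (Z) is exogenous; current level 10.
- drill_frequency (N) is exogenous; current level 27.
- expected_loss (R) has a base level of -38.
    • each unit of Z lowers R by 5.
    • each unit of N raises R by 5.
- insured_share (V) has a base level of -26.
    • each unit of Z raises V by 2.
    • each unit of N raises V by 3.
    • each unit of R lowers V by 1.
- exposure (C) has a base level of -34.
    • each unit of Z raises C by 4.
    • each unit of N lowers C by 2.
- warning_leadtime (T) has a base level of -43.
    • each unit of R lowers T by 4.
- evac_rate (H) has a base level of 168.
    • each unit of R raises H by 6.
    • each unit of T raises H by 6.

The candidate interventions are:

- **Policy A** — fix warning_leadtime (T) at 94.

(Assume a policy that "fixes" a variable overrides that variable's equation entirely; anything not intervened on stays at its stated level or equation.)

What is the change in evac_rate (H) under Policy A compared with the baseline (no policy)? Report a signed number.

Baseline:
  Z = 10
  N = 27
  R = -38 − 5·10 + 5·27 = 47
  T = -43 − 4·47 = -231
  H = 168 + 6·47 + 6·(-231) = -936
Policy A (T := 94):
  Z = 10
  N = 27
  R = -38 − 5·10 + 5·27 = 47
  T = 94
  H = 168 + 6·47 + 6·94 = 1014
Change in H: 1014 − (-936) = 1950

1950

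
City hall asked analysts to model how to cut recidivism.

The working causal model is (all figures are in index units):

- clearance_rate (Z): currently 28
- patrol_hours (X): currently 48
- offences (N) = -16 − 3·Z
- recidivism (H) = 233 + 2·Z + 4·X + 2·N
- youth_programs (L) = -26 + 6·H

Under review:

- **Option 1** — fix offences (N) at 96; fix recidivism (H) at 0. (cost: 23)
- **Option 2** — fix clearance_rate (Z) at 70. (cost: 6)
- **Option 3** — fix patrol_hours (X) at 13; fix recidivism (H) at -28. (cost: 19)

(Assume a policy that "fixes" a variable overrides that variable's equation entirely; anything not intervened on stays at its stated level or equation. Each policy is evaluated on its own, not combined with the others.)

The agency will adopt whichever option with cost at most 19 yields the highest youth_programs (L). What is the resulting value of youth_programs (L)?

Option 2 (Z := 70):
  Z = 70
  X = 48
  N = -16 − 3·70 = -226
  H = 233 + 2·70 + 4·48 + 2·(-226) = 113
  L = -26 + 6·113 = 652
Option 3 (X := 13, H := -28):
  Z = 28
  X = 13
  N = -16 − 3·28 = -100
  H = -28
  L = -26 + 6·(-28) = -194
Comparing — Option 2: L=652, Option 3: L=-194. Highest is 652 (Option 2).

652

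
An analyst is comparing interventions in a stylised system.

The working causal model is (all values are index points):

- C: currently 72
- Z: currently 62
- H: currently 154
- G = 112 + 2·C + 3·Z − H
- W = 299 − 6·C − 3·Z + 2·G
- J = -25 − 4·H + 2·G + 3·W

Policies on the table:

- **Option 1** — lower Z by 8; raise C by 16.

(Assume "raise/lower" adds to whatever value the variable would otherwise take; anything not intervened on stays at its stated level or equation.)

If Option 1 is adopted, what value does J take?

Option 1 (Z − 8, C + 16):
  C = 72 + 16 = 88
  Z = 62 − 8 = 54
  H = 154
  G = 112 + 2·88 + 3·54 − 154 = 296
  W = 299 − 6·88 − 3·54 + 2·296 = 201
  J = -25 − 4·154 + 2·296 + 3·201 = 554

554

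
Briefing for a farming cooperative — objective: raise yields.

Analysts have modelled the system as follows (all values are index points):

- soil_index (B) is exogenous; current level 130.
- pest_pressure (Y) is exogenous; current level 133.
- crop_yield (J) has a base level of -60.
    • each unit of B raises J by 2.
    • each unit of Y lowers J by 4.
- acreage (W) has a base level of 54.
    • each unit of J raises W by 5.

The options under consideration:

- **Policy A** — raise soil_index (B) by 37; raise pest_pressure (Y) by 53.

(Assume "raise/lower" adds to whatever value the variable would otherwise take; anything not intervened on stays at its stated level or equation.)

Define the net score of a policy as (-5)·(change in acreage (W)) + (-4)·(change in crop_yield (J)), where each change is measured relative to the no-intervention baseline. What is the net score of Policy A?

4002

Baseline:
  B = 130
  Y = 133
  J = -60 + 2·130 − 4·133 = -332
  W = 54 + 5·(-332) = -1606
Policy A (B + 37, Y + 53):
  B = 130 + 37 = 167
  Y = 133 + 53 = 186
  J = -60 + 2·167 − 4·186 = -470
  W = 54 + 5·(-470) = -2296
ΔW = -2296 − (-1606) = -690; ΔJ = -470 − (-332) = -138
Score = (-5)·(-690) + (-4)·(-138) = 4002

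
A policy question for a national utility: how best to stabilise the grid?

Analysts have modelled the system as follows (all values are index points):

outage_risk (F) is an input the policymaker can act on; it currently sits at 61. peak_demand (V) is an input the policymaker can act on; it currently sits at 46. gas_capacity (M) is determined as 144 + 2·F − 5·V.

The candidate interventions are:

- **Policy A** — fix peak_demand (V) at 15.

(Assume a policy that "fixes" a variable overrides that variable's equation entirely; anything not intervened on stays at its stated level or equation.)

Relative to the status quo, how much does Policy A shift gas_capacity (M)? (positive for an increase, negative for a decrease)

155

Baseline:
  F = 61
  V = 46
  M = 144 + 2·61 − 5·46 = 36
Policy A (V := 15):
  F = 61
  V = 15
  M = 144 + 2·61 − 5·15 = 191
Change in M: 191 − 36 = 155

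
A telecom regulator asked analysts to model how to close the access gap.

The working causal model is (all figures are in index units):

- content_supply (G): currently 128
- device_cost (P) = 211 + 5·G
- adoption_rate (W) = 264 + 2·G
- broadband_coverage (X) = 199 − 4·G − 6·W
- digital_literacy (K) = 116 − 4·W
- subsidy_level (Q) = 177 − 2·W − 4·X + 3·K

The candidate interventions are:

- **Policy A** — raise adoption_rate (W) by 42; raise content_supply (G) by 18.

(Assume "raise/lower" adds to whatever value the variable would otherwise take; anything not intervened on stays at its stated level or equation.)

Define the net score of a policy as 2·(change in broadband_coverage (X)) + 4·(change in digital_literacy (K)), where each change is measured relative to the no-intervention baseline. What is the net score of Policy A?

-2328

Baseline:
  G = 128
  W = 264 + 2·128 = 520
  X = 199 − 4·128 − 6·520 = -3433
  K = 116 − 4·520 = -1964
Policy A (W + 42, G + 18):
  G = 128 + 18 = 146
  W = 264 + 2·146 (+42 from intervention) = 598
  X = 199 − 4·146 − 6·598 = -3973
  K = 116 − 4·598 = -2276
ΔX = -3973 − (-3433) = -540; ΔK = -2276 − (-1964) = -312
Score = 2·(-540) + 4·(-312) = -2328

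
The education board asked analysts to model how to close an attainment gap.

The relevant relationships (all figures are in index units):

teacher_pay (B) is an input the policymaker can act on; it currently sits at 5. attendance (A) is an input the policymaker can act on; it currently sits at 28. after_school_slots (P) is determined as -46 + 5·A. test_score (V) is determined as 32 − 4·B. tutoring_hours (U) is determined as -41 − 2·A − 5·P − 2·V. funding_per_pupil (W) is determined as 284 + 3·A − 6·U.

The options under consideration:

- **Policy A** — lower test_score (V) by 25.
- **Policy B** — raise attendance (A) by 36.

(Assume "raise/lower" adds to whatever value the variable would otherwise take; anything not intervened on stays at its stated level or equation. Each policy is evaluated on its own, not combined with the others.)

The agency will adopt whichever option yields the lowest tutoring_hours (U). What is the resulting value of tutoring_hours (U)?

Policy A (V − 25):
  B = 5
  A = 28
  P = -46 + 5·28 = 94
  V = 32 − 4·5 (−25 from intervention) = -13
  U = -41 − 2·28 − 5·94 − 2·(-13) = -541
Policy B (A + 36):
  B = 5
  A = 28 + 36 = 64
  P = -46 + 5·64 = 274
  V = 32 − 4·5 = 12
  U = -41 − 2·64 − 5·274 − 2·12 = -1563
Comparing — Policy A: U=-541, Policy B: U=-1563. Lowest is -1563 (Policy B).

-1563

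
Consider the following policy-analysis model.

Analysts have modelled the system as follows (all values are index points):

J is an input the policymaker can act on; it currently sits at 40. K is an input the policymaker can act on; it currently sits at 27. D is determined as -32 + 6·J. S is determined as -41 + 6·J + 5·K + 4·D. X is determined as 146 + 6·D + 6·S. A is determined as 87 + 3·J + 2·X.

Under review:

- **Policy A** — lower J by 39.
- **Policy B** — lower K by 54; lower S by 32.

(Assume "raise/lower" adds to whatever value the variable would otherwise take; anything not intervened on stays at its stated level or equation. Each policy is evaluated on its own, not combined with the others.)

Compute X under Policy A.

-34

Policy A (J − 39):
  J = 40 − 39 = 1
  K = 27
  D = -32 + 6·1 = -26
  S = -41 + 6·1 + 5·27 + 4·(-26) = -4
  X = 146 + 6·(-26) + 6·(-4) = -34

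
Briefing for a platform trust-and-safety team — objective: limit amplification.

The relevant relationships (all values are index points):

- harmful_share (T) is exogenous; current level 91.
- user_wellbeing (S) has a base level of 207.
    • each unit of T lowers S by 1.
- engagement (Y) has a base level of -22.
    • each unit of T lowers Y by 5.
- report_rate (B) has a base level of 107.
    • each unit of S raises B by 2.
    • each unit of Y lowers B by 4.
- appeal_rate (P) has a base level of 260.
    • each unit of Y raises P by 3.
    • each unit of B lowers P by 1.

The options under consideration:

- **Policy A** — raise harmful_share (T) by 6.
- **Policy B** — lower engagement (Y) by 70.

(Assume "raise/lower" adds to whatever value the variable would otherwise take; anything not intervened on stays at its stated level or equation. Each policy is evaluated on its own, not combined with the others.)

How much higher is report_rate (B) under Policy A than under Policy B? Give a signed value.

-172

Policy A (T + 6):
  T = 91 + 6 = 97
  S = 207 − 97 = 110
  Y = -22 − 5·97 = -507
  B = 107 + 2·110 − 4·(-507) = 2355
Policy B (Y − 70):
  T = 91
  S = 207 − 91 = 116
  Y = -22 − 5·91 (−70 from intervention) = -547
  B = 107 + 2·116 − 4·(-547) = 2527
B: 2355 − 2527 = -172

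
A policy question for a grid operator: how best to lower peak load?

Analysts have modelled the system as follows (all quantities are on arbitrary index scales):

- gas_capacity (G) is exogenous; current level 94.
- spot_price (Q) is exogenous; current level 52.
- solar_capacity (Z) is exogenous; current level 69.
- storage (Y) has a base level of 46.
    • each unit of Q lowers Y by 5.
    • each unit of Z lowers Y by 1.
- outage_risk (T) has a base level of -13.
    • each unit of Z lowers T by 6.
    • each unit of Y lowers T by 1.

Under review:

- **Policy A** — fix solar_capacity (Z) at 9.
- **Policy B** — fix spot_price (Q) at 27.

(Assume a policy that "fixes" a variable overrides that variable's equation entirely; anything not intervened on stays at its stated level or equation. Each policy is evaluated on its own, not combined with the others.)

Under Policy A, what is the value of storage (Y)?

-223

Policy A (Z := 9):
  Q = 52
  Z = 9
  Y = 46 − 5·52 − 9 = -223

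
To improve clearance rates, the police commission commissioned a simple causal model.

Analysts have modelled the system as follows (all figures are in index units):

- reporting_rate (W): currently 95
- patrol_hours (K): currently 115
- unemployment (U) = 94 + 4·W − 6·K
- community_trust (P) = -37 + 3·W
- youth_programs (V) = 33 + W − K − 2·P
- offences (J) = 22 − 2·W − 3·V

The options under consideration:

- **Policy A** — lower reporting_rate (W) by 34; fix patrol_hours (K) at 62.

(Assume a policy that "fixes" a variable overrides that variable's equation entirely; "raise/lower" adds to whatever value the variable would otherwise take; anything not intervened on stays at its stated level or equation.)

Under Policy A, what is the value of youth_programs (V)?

Policy A (W − 34, K := 62):
  W = 95 − 34 = 61
  K = 62
  P = -37 + 3·61 = 146
  V = 33 + 61 − 62 − 2·146 = -260

-260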